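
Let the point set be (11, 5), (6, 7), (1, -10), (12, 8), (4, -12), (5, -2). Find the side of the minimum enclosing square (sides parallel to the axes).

The bounding box has width 11 and height 20.
An axis-aligned square enclosing the set must have side ≥ max(width, height).
So the minimum side is max(11, 20) = 20.

20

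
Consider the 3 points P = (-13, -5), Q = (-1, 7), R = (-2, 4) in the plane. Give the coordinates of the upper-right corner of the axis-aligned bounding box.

(-1, 7)

x-range [-13, -1], y-range [-5, 7].
The upper-right corner is (-1, 7).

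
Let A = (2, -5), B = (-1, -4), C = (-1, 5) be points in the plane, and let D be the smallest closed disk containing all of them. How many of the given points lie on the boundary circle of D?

Side lengths²: AB² = 10, AC² = 109, BC² = 81.
Since AC² = 109 ≥ 81 + 10 = 91, the angle opposite AC is not acute, so the smallest enclosing circle has AC as diameter.
Centre = midpoint of AC = (0.5, 0), r² = 109/4 = 27.25.
The points at distance exactly r from the centre are A, C — 2 points.

2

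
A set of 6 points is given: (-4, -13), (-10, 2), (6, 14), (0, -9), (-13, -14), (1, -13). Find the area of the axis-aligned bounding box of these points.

x ranges over [-13, 6], width 19.
y ranges over [-14, 14], height 28.
Area = 19 × 28 = 532.

532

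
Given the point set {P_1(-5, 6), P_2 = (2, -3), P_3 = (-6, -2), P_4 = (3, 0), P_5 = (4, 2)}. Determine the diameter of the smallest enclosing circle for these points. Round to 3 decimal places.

11.402

A smallest enclosing disk is always determined by at most three of the input points on its boundary.
The farthest pair is P_1–P_2 with squared distance 130. The circle on this segment as diameter has centre (-1.5, 1.5) and r² = 130/4 = 32.5.
Check P_3: distance² to centre = 32.5 ≤ 32.5, so it lies inside.
All remaining points lie in this disk, and no smaller disk contains both endpoints, so this is the minimum enclosing circle.
Diameter = 2r = 2√(32.5) ≈ 11.402.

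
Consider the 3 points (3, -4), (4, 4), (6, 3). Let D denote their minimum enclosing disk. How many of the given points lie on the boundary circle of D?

Call the three points A, B, C in the order given.
Side lengths²: AB² = 65, AC² = 58, BC² = 5.
Since AB² = 65 ≥ 58 + 5 = 63, the angle opposite AB is not acute, so the smallest enclosing circle has AB as diameter.
Centre = midpoint of AB = (3.5, 0), r² = 65/4 = 16.25.
The points at distance exactly r from the centre are (3, -4), (4, 4) — 2 points.

2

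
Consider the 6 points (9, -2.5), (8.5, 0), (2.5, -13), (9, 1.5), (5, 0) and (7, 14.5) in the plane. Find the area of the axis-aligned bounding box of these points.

x ranges over [2.5, 9], width 6.5.
y ranges over [-13, 14.5], height 27.5.
Area = 6.5 × 27.5 = 178.75.

178.75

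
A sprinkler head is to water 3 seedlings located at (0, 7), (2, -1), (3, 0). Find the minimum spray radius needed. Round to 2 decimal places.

Call the three points A, B, C in the order given.
Side lengths²: AB² = 68, AC² = 58, BC² = 2.
Since AB² = 68 ≥ 58 + 2 = 60, the angle opposite AB is not acute, so the smallest enclosing circle has AB as diameter.
Centre = midpoint of AB = (1, 3), r² = 68/4 = 17.
r = √17 ≈ 4.12.

4.12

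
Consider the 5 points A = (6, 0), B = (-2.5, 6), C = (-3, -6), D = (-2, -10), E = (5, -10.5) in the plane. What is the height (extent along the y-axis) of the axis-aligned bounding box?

max y = 6, min y = -10.5, so height = 16.5.

16.5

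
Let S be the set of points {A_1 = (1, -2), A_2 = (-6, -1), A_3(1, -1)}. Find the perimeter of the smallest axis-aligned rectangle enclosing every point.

Width = max x − min x = 1 − (-6) = 7.
Height = max y − min y = -1 − (-2) = 1.
Perimeter = 2(7 + 1) = 16.

16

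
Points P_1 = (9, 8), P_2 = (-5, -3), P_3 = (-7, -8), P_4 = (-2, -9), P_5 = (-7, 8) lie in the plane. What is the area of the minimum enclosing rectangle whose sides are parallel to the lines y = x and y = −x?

In coordinates u = x + y, v = x − y the rectangle is axis-aligned; the map (x,y)→(u,v) scales areas by 2.
u-values: 17, -8, -15, -11, 1; range = 17 − (-15) = 32.
v-values: 1, -2, 1, 7, -15; range = 7 − (-15) = 22.
Area = (32 × 22) / 2 = 352.

352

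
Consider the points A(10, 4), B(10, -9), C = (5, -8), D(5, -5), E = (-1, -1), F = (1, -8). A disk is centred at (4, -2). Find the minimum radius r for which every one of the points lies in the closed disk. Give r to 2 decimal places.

9.22

The required radius is the distance from (4, -2) to the farthest point.
Squared distances: 72, 85, 37, 10, 26, 45.
Maximum is 85, attained at B.
r = √85 ≈ 9.22.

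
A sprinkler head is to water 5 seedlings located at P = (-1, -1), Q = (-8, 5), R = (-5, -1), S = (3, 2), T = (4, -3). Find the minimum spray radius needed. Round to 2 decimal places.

7.21

By Welzl's lemma the MEC is supported by two points (diametrically opposite) or three points (on a circumcircle).
The farthest pair is Q–T with squared distance 208. The circle on this segment as diameter has centre (-2, 1) and r² = 208/4 = 52.
Check P: distance² to centre = 5 ≤ 52, so it lies inside.
All remaining points lie in this disk, and no smaller disk contains both endpoints, so this is the minimum enclosing circle.
r = √52 ≈ 7.21.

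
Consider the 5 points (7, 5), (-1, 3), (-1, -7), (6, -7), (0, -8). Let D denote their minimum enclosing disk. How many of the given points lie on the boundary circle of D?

2

By Welzl's lemma the MEC is supported by two points (diametrically opposite) or three points (on a circumcircle).
The farthest pair is (7, 5)–(0, -8) with squared distance 218. The circle on this segment as diameter has centre (3.5, -1.5) and r² = 218/4 = 54.5.
Check (-1, 3): distance² to centre = 40.5 ≤ 54.5, so it lies inside.
All remaining points lie in this disk, and no smaller disk contains both endpoints, so this is the minimum enclosing circle.
The points at distance exactly r from the centre are (7, 5), (0, -8) — 2 points.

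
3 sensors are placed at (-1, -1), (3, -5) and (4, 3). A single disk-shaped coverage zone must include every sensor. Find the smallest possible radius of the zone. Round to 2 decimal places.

Call the three points A, B, C in the order given.
Side lengths²: AB² = 32, AC² = 41, BC² = 65.
Since BC² = 65 < 41 + 32 = 73, the triangle is acute, so the smallest enclosing circle is the circumcircle.
Circumcentre = (55/18, -17/18), r² = 2665/162.
r = √(2665/162) ≈ 4.06.

4.06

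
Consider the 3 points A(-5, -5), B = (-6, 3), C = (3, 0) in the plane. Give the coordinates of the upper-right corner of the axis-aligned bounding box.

x-range [-6, 3], y-range [-5, 3].
The upper-right corner is (3, 3).

(3, 3)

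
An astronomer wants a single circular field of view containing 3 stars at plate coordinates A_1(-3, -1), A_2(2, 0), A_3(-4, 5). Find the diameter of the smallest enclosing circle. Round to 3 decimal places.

7.814

Side lengths²: A_1A_2² = 26, A_1A_3² = 37, A_2A_3² = 61.
Since A_2A_3² = 61 < 37 + 26 = 63, the triangle is acute, so the smallest enclosing circle is the circumcircle.
Circumcentre = (-67/62, 149/62), r² = 29341/1922.
Diameter = 2r = 2√(29341/1922) ≈ 7.814.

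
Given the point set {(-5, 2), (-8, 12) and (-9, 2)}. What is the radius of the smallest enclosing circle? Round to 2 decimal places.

5.25

Call the three points A, B, C in the order given.
Side lengths²: AB² = 109, AC² = 16, BC² = 101.
Since AB² = 109 < 101 + 16 = 117, the triangle is acute, so the smallest enclosing circle is the circumcircle.
Circumcentre = (-7, 6.85), r² = 27.5225.
r = √(27.5225) ≈ 5.25.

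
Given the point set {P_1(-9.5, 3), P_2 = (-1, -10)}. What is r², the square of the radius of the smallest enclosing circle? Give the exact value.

60.3125

The smallest circle enclosing two points has them as diameter endpoints.
Centre = midpoint = (-5.25, -3.5); r² = |P_1P_2|²/4 = 241.25/4 = 60.3125.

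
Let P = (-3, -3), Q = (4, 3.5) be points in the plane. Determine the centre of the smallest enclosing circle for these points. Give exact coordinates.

(0.5, 0.25)

The smallest circle enclosing two points has them as diameter endpoints.
Centre = midpoint = (0.5, 0.25); r² = |PQ|²/4 = 91.25/4 = 22.8125.
Centre = (0.5, 0.25).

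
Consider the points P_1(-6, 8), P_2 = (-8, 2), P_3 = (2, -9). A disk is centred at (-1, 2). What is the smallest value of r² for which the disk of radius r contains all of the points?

The required radius is the distance from (-1, 2) to the farthest point.
Squared distances: 61, 49, 130.
Maximum is 130, attained at P_3.

130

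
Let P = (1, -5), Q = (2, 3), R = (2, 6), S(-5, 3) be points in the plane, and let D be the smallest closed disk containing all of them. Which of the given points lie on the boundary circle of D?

P, R, S

By Welzl's lemma the MEC is supported by two points (diametrically opposite) or three points (on a circumcircle).
The minimum enclosing circle is determined by three boundary points: P, R, S.
Their circumcentre is (6/37, 23/37) with r² = 44225/1369.
The farthest remaining point Q is at distance² 12368/1369 ≤ 44225/1369.
The points at distance exactly r from the centre are P, R, S — 3 points.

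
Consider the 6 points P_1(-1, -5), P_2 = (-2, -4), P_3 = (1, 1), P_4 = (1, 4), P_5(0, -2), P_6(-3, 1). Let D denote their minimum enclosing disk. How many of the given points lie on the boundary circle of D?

2

The minimum enclosing circle of a finite set is fixed by two of the points (as a diameter) or three (as a circumcircle).
The farthest pair is P_1–P_4 with squared distance 85. The circle on this segment as diameter has centre (0, -0.5) and r² = 85/4 = 21.25.
Check P_2: distance² to centre = 16.25 ≤ 21.25, so it lies inside.
All remaining points lie in this disk, and no smaller disk contains both endpoints, so this is the minimum enclosing circle.
The points at distance exactly r from the centre are P_1, P_4 — 2 points.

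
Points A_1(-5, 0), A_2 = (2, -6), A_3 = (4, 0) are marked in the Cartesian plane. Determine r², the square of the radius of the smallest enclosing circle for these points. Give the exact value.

Side lengths²: A_1A_2² = 85, A_1A_3² = 81, A_2A_3² = 40.
Since A_1A_2² = 85 < 81 + 40 = 121, the triangle is acute, so the smallest enclosing circle is the circumcircle.
Circumcentre = (-0.5, -11/6), r² = 425/18.

425/18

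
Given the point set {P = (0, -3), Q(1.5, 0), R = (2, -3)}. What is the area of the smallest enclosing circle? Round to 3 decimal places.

Side lengths²: PQ² = 11.25, PR² = 4, QR² = 9.25.
Since PQ² = 11.25 < 9.25 + 4 = 13.25, the triangle is acute, so the smallest enclosing circle is the circumcircle.
Circumcentre = (1, -1.625), r² = 2.890625.
Area = π·r² = π·2.890625 ≈ 9.081.

9.081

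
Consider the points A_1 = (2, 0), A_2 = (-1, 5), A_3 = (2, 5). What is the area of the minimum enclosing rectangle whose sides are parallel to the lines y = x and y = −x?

20

In coordinates u = x + y, v = x − y the rectangle is axis-aligned; the map (x,y)→(u,v) scales areas by 2.
u-values: 2, 4, 7; range = 7 − 2 = 5.
v-values: 2, -6, -3; range = 2 − (-6) = 8.
Area = (5 × 8) / 2 = 20.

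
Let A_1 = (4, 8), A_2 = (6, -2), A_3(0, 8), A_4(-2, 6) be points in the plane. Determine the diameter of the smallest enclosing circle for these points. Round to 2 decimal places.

11.66

By Welzl's lemma the MEC is supported by two points (diametrically opposite) or three points (on a circumcircle).
The farthest pair is A_2–A_3 with squared distance 136. The circle on this segment as diameter has centre (3, 3) and r² = 136/4 = 34.
Check A_1: distance² to centre = 26 ≤ 34, so it lies inside.
All remaining points lie in this disk, and no smaller disk contains both endpoints, so this is the minimum enclosing circle.
Diameter = 2r = 2√34 ≈ 11.66.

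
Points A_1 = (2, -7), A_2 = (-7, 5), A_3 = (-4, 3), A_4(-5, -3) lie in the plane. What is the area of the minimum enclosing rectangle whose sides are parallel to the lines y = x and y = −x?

73.5

In coordinates u = x + y, v = x − y the rectangle is axis-aligned; the map (x,y)→(u,v) scales areas by 2.
u-values: -5, -2, -1, -8; range = -1 − (-8) = 7.
v-values: 9, -12, -7, -2; range = 9 − (-12) = 21.
Area = (7 × 21) / 2 = 73.5.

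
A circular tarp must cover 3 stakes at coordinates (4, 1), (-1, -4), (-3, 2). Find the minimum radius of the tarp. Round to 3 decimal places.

3.953

Call the three points A, B, C in the order given.
Side lengths²: AB² = 50, AC² = 50, BC² = 40.
Since AC² = 50 < 50 + 40 = 90, the triangle is acute, so the smallest enclosing circle is the circumcircle.
Circumcentre = (0.25, -0.25), r² = 15.625.
r = √(15.625) ≈ 3.953.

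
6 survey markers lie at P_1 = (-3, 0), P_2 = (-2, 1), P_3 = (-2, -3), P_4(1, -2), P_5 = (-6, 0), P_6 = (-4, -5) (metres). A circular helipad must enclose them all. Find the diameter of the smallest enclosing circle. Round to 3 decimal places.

7.374

The minimum enclosing circle of a finite set is fixed by two of the points (as a diameter) or three (as a circumcircle).
The minimum enclosing circle is determined by three boundary points: P_4, P_5, P_6.
Their circumcentre is (-165/62, -97/62) with r² = 26129/1922.
The farthest remaining point P_2 is at distance² 13481/1922 ≤ 26129/1922.
Diameter = 2r = 2√(26129/1922) ≈ 7.374.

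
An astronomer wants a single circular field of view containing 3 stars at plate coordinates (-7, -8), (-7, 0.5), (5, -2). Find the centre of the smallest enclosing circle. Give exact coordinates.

Call the three points A, B, C in the order given.
Side lengths²: AB² = 72.25, AC² = 180, BC² = 150.25.
Since AC² = 180 < 150.25 + 72.25 = 222.5, the triangle is acute, so the smallest enclosing circle is the circumcircle.
Circumcentre = (-1.625, -3.75), r² = 46.953125.
Centre = (-1.625, -3.75).

(-1.625, -3.75)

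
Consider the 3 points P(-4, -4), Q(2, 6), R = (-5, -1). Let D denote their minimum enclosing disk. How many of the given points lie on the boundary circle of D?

Side lengths²: PQ² = 136, PR² = 10, QR² = 98.
Since PQ² = 136 ≥ 98 + 10 = 108, the angle opposite PQ is not acute, so the smallest enclosing circle has PQ as diameter.
Centre = midpoint of PQ = (-1, 1), r² = 136/4 = 34.
The points at distance exactly r from the centre are P, Q — 2 points.

2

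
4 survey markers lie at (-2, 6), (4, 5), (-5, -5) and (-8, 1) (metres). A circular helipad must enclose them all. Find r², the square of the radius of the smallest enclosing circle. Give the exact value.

4525/98

A smallest enclosing disk is always determined by at most three of the input points on its boundary.
The minimum enclosing circle is determined by three boundary points: (4, 5), (-5, -5), (-8, 1).
Their circumcentre is (-17/14, 9/14) with r² = 4525/98.
The farthest remaining point (-2, 6) is at distance² 2873/98 ≤ 4525/98.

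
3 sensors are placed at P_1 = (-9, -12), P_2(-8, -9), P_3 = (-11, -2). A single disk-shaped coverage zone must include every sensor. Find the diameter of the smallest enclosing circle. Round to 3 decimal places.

Side lengths²: P_1P_2² = 10, P_1P_3² = 104, P_2P_3² = 58.
Since P_1P_3² = 104 ≥ 58 + 10 = 68, the angle opposite P_1P_3 is not acute, so the smallest enclosing circle has P_1P_3 as diameter.
Centre = midpoint of P_1P_3 = (-10, -7), r² = 104/4 = 26.
Diameter = 2r = 2√26 ≈ 10.198.

10.198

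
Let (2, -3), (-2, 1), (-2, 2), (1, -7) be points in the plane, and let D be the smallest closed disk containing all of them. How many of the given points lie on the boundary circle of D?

The minimum enclosing circle of a finite set is fixed by two of the points (as a diameter) or three (as a circumcircle).
The farthest pair is (-2, 2)–(1, -7) with squared distance 90. The circle on this segment as diameter has centre (-0.5, -2.5) and r² = 90/4 = 22.5.
Check (2, -3): distance² to centre = 6.5 ≤ 22.5, so it lies inside.
All remaining points lie in this disk, and no smaller disk contains both endpoints, so this is the minimum enclosing circle.
The points at distance exactly r from the centre are (-2, 2), (1, -7) — 2 points.

2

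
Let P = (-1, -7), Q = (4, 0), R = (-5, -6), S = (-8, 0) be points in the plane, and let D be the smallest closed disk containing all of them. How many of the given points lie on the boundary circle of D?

3

The minimum enclosing circle of a finite set is fixed by two of the points (as a diameter) or three (as a circumcircle).
The minimum enclosing circle is determined by three boundary points: P, Q, S.
Their circumcentre is (-2, -1) with r² = 37.
The farthest remaining point R is at distance² 34 ≤ 37.
The points at distance exactly r from the centre are P, Q, S — 3 points.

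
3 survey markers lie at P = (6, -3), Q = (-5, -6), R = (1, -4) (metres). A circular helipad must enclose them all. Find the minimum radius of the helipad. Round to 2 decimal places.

Side lengths²: PQ² = 130, PR² = 26, QR² = 40.
Since PQ² = 130 ≥ 40 + 26 = 66, the angle opposite PQ is not acute, so the smallest enclosing circle has PQ as diameter.
Centre = midpoint of PQ = (0.5, -4.5), r² = 130/4 = 32.5.
r = √(32.5) ≈ 5.70.

5.70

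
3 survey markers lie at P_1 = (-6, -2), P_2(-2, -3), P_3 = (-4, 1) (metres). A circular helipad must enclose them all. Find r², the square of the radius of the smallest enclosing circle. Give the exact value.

1105/196

Side lengths²: P_1P_2² = 17, P_1P_3² = 13, P_2P_3² = 20.
Since P_2P_3² = 20 < 17 + 13 = 30, the triangle is acute, so the smallest enclosing circle is the circumcircle.
Circumcentre = (-26/7, -19/14), r² = 1105/196.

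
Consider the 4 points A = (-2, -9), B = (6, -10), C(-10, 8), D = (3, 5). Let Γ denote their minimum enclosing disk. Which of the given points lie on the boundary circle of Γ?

The minimum enclosing circle of a finite set is fixed by two of the points (as a diameter) or three (as a circumcircle).
The farthest pair is B–C with squared distance 580. The circle on this segment as diameter has centre (-2, -1) and r² = 580/4 = 145.
Check A: distance² to centre = 64 ≤ 145, so it lies inside.
All remaining points lie in this disk, and no smaller disk contains both endpoints, so this is the minimum enclosing circle.
The points at distance exactly r from the centre are B, C — 2 points.

B, C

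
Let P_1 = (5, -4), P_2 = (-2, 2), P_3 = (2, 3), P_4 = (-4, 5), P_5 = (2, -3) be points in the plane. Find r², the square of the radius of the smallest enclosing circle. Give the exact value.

40.5

The minimum enclosing circle of a finite set is fixed by two of the points (as a diameter) or three (as a circumcircle).
The farthest pair is P_1–P_4 with squared distance 162. The circle on this segment as diameter has centre (0.5, 0.5) and r² = 162/4 = 40.5.
Check P_2: distance² to centre = 8.5 ≤ 40.5, so it lies inside.
All remaining points lie in this disk, and no smaller disk contains both endpoints, so this is the minimum enclosing circle.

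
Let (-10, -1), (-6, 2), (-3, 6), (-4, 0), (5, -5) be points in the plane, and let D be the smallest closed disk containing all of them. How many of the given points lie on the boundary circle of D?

3

The minimum enclosing circle is determined by three boundary points: (-10, -1), (-3, 6), (5, -5).
Their circumcentre is (-83/38, -69/38) with r² = 44585/722.
The farthest remaining point (-6, 2) is at distance² 21025/722 ≤ 44585/722.
The points at distance exactly r from the centre are (-10, -1), (-3, 6), (5, -5) — 3 points.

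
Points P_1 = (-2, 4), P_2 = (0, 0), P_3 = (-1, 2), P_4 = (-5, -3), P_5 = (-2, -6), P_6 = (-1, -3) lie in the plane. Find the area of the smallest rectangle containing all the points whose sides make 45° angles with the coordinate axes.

In coordinates u = x + y, v = x − y the rectangle is axis-aligned; the map (x,y)→(u,v) scales areas by 2.
u-values: 2, 0, 1, -8, -8, -4; range = 2 − (-8) = 10.
v-values: -6, 0, -3, -2, 4, 2; range = 4 − (-6) = 10.
Area = (10 × 10) / 2 = 50.

50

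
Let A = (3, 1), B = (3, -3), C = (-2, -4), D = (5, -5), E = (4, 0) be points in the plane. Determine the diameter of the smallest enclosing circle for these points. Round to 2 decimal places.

The minimum enclosing circle is determined by three boundary points: A, C, D.
Their circumcentre is (1.75, -2.75) with r² = 15.625.
The farthest remaining point E is at distance² 12.625 ≤ 15.625.
Diameter = 2r = 2√(15.625) ≈ 7.91.

7.91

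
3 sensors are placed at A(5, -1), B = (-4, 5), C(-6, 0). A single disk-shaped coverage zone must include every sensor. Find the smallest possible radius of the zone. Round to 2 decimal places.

5.64

Side lengths²: AB² = 117, AC² = 122, BC² = 29.
Since AC² = 122 < 117 + 29 = 146, the triangle is acute, so the smallest enclosing circle is the circumcircle.
Circumcentre = (-15/38, 25/38), r² = 22997/722.
r = √(22997/722) ≈ 5.64.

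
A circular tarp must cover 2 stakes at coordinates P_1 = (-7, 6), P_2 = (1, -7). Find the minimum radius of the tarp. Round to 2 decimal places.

7.63

The smallest circle enclosing two points has them as diameter endpoints.
Centre = midpoint = (-3, -0.5); r² = |P_1P_2|²/4 = 233/4 = 58.25.
r = √(58.25) ≈ 7.63.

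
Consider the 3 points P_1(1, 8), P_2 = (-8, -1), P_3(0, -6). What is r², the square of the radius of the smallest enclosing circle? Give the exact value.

17533/338

Side lengths²: P_1P_2² = 162, P_1P_3² = 197, P_2P_3² = 89.
Since P_1P_3² = 197 < 162 + 89 = 251, the triangle is acute, so the smallest enclosing circle is the circumcircle.
Circumcentre = (-29/26, 29/26), r² = 17533/338.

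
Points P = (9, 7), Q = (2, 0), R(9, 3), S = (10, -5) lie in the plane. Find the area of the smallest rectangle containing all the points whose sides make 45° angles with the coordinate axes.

In coordinates u = x + y, v = x − y the rectangle is axis-aligned; the map (x,y)→(u,v) scales areas by 2.
u-values: 16, 2, 12, 5; range = 16 − 2 = 14.
v-values: 2, 2, 6, 15; range = 15 − 2 = 13.
Area = (14 × 13) / 2 = 91.

91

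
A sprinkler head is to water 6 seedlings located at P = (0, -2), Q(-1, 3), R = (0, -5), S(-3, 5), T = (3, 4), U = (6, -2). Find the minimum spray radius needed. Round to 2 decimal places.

A smallest enclosing disk is always determined by at most three of the input points on its boundary.
The minimum enclosing circle is determined by three boundary points: R, S, U.
Their circumcentre is (41/46, 33/46) with r² = 35425/1058.
The farthest remaining point T is at distance² 16105/1058 ≤ 35425/1058.
r = √(35425/1058) ≈ 5.79.

5.79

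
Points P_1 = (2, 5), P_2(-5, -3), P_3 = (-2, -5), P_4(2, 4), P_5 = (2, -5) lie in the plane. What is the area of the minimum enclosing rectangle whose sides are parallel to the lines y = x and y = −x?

In coordinates u = x + y, v = x − y the rectangle is axis-aligned; the map (x,y)→(u,v) scales areas by 2.
u-values: 7, -8, -7, 6, -3; range = 7 − (-8) = 15.
v-values: -3, -2, 3, -2, 7; range = 7 − (-3) = 10.
Area = (15 × 10) / 2 = 75.

75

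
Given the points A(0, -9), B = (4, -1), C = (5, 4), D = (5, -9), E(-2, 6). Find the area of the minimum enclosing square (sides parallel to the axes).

225

The bounding box has width 7 and height 15.
An axis-aligned square enclosing the set must have side ≥ max(width, height).
So the minimum side is max(7, 15) = 15.
Area = 15² = 225.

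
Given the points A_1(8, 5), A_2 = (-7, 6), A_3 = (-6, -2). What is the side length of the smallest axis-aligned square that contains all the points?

The bounding box has width 15 and height 8.
An axis-aligned square enclosing the set must have side ≥ max(width, height).
So the minimum side is max(15, 8) = 15.

15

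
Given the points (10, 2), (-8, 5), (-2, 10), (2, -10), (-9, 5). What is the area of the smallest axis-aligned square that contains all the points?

400

The bounding box has width 19 and height 20.
An axis-aligned square enclosing the set must have side ≥ max(width, height).
So the minimum side is max(19, 20) = 20.
Area = 20² = 400.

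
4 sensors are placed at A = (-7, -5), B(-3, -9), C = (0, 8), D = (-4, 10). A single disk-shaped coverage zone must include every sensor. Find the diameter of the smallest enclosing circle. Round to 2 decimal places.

The minimum enclosing circle of a finite set is fixed by two of the points (as a diameter) or three (as a circumcircle).
The farthest pair is B–D with squared distance 362. The circle on this segment as diameter has centre (-3.5, 0.5) and r² = 362/4 = 90.5.
Check A: distance² to centre = 42.5 ≤ 90.5, so it lies inside.
All remaining points lie in this disk, and no smaller disk contains both endpoints, so this is the minimum enclosing circle.
Diameter = 2r = 2√(90.5) ≈ 19.03.

19.03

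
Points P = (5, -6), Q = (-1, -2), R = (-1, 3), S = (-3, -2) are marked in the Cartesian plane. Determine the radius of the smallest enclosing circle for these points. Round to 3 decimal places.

5.408

The farthest pair is P–R with squared distance 117. The circle on this segment as diameter has centre (2, -1.5) and r² = 117/4 = 29.25.
Check Q: distance² to centre = 9.25 ≤ 29.25, so it lies inside.
All remaining points lie in this disk, and no smaller disk contains both endpoints, so this is the minimum enclosing circle.
r = √(29.25) ≈ 5.408.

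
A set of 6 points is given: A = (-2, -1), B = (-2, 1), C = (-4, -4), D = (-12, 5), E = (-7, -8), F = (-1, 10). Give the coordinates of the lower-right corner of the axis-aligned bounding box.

x-range [-12, -1], y-range [-8, 10].
The lower-right corner is (-1, -8).

(-1, -8)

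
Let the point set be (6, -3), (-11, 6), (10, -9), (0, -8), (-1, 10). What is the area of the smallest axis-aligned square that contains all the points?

The bounding box has width 21 and height 19.
An axis-aligned square enclosing the set must have side ≥ max(width, height).
So the minimum side is max(21, 19) = 21.
Area = 21² = 441.

441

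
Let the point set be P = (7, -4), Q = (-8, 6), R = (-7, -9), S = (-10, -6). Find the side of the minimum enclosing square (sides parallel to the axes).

The bounding box has width 17 and height 15.
An axis-aligned square enclosing the set must have side ≥ max(width, height).
So the minimum side is max(17, 15) = 17.

17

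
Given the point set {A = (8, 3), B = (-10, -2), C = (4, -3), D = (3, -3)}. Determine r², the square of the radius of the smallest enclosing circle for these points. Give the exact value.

The farthest pair is A–B with squared distance 349. The circle on this segment as diameter has centre (-1, 0.5) and r² = 349/4 = 87.25.
Check C: distance² to centre = 37.25 ≤ 87.25, so it lies inside.
All remaining points lie in this disk, and no smaller disk contains both endpoints, so this is the minimum enclosing circle.

87.25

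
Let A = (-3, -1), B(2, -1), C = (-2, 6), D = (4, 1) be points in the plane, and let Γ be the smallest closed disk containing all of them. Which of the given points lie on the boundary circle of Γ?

A smallest enclosing disk is always determined by at most three of the input points on its boundary.
The minimum enclosing circle is determined by three boundary points: A, C, D.
Their circumcentre is (-11/94, 203/94) with r² = 80825/4418.
The farthest remaining point B is at distance² 63905/4418 ≤ 80825/4418.
The points at distance exactly r from the centre are A, C, D — 3 points.

A, C, D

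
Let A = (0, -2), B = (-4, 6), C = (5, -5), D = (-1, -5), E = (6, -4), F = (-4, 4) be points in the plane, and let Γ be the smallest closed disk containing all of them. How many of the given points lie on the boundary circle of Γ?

3

The farthest pair is B–C with squared distance 202. The circle on this segment as diameter has centre (0.5, 0.5) and r² = 202/4 = 50.5.
Check A: distance² to centre = 6.5 ≤ 50.5, so it lies inside.
All remaining points lie in this disk, and no smaller disk contains both endpoints, so this is the minimum enclosing circle.
The points at distance exactly r from the centre are B, C, E — 3 points.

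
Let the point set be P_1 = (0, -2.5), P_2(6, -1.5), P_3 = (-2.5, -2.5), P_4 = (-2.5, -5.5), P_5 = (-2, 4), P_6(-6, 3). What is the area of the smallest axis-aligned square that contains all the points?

The bounding box has width 12 and height 9.5.
An axis-aligned square enclosing the set must have side ≥ max(width, height).
So the minimum side is max(12, 9.5) = 12.
Area = 12² = 144.

144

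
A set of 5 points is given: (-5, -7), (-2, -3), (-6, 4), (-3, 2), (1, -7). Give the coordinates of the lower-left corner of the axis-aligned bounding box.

x-range [-6, 1], y-range [-7, 4].
The lower-left corner is (-6, -7).

(-6, -7)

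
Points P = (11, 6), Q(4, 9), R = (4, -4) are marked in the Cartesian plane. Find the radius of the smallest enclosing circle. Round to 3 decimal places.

6.640

Side lengths²: PQ² = 58, PR² = 149, QR² = 169.
Since QR² = 169 < 149 + 58 = 207, the triangle is acute, so the smallest enclosing circle is the circumcircle.
Circumcentre = (75/14, 2.5), r² = 4321/98.
r = √(4321/98) ≈ 6.640.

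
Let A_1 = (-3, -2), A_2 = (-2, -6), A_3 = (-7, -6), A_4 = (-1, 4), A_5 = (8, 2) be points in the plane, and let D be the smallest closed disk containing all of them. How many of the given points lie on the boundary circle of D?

The farthest pair is A_3–A_5 with squared distance 289. The circle on this segment as diameter has centre (0.5, -2) and r² = 289/4 = 72.25.
Check A_1: distance² to centre = 12.25 ≤ 72.25, so it lies inside.
All remaining points lie in this disk, and no smaller disk contains both endpoints, so this is the minimum enclosing circle.
The points at distance exactly r from the centre are A_3, A_5 — 2 points.

2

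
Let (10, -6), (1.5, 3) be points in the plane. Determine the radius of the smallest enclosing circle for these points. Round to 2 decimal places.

6.19

The smallest circle enclosing two points has them as diameter endpoints.
Centre = midpoint = (5.75, -1.5); r² = |(10, -6)−(1.5, 3)|²/4 = 153.25/4 = 38.3125.
r = √(38.3125) ≈ 6.19.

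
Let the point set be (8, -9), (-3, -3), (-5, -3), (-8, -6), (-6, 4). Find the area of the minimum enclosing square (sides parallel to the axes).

The bounding box has width 16 and height 13.
An axis-aligned square enclosing the set must have side ≥ max(width, height).
So the minimum side is max(16, 13) = 16.
Area = 16² = 256.

256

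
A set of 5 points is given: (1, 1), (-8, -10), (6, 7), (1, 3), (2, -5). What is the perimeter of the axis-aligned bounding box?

Width = max x − min x = 6 − (-8) = 14.
Height = max y − min y = 7 − (-10) = 17.
Perimeter = 2(14 + 17) = 62.

62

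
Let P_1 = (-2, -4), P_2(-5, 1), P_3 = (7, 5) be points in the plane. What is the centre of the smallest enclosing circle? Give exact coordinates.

(1.5, 1.5)

Side lengths²: P_1P_2² = 34, P_1P_3² = 162, P_2P_3² = 160.
Since P_1P_3² = 162 < 160 + 34 = 194, the triangle is acute, so the smallest enclosing circle is the circumcircle.
Circumcentre = (1.5, 1.5), r² = 42.5.
Centre = (1.5, 1.5).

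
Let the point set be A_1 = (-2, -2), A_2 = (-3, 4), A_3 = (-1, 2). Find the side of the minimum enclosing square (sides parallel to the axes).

6

The bounding box has width 2 and height 6.
An axis-aligned square enclosing the set must have side ≥ max(width, height).
So the minimum side is max(2, 6) = 6.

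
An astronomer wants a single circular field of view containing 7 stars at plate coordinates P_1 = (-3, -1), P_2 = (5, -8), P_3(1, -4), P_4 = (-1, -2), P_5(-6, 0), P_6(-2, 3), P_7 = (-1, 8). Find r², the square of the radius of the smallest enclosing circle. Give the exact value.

73

The minimum enclosing circle of a finite set is fixed by two of the points (as a diameter) or three (as a circumcircle).
The farthest pair is P_2–P_7 with squared distance 292. The circle on this segment as diameter has centre (2, 0) and r² = 292/4 = 73.
Check P_1: distance² to centre = 26 ≤ 73, so it lies inside.
All remaining points lie in this disk, and no smaller disk contains both endpoints, so this is the minimum enclosing circle.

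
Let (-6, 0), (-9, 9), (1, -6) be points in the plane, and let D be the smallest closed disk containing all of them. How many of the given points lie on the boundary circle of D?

2

Call the three points A, B, C in the order given.
Side lengths²: AB² = 90, AC² = 85, BC² = 325.
Since BC² = 325 ≥ 90 + 85 = 175, the angle opposite BC is not acute, so the smallest enclosing circle has BC as diameter.
Centre = midpoint of BC = (-4, 1.5), r² = 325/4 = 81.25.
The points at distance exactly r from the centre are (-9, 9), (1, -6) — 2 points.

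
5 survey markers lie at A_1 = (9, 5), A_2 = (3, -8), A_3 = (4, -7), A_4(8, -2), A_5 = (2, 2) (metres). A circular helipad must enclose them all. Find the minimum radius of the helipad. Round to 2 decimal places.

By Welzl's lemma the MEC is supported by two points (diametrically opposite) or three points (on a circumcircle).
The farthest pair is A_1–A_2 with squared distance 205. The circle on this segment as diameter has centre (6, -1.5) and r² = 205/4 = 51.25.
Check A_3: distance² to centre = 34.25 ≤ 51.25, so it lies inside.
All remaining points lie in this disk, and no smaller disk contains both endpoints, so this is the minimum enclosing circle.
r = √(51.25) ≈ 7.16.

7.16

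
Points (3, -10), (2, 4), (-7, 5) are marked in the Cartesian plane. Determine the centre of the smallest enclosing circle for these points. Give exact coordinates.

Call the three points A, B, C in the order given.
Side lengths²: AB² = 197, AC² = 325, BC² = 82.
Since AC² = 325 ≥ 197 + 82 = 279, the angle opposite AC is not acute, so the smallest enclosing circle has AC as diameter.
Centre = midpoint of AC = (-2, -2.5), r² = 325/4 = 81.25.
Centre = (-2, -2.5).

(-2, -2.5)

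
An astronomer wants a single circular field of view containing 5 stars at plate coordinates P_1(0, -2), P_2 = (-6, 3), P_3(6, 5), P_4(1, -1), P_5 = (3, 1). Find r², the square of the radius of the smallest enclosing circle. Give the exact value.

A smallest enclosing disk is always determined by at most three of the input points on its boundary.
The farthest pair is P_2–P_3 with squared distance 148. The circle on this segment as diameter has centre (0, 4) and r² = 148/4 = 37.
Check P_1: distance² to centre = 36 ≤ 37, so it lies inside.
All remaining points lie in this disk, and no smaller disk contains both endpoints, so this is the minimum enclosing circle.

37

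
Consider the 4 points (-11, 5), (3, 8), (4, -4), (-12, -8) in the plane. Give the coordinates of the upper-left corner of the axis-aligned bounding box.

x-range [-12, 4], y-range [-8, 8].
The upper-left corner is (-12, 8).

(-12, 8)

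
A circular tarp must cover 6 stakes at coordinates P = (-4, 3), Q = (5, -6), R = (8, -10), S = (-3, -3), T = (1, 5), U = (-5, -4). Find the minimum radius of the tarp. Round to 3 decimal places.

The farthest pair is P–R with squared distance 313. The circle on this segment as diameter has centre (2, -3.5) and r² = 313/4 = 78.25.
Check Q: distance² to centre = 15.25 ≤ 78.25, so it lies inside.
All remaining points lie in this disk, and no smaller disk contains both endpoints, so this is the minimum enclosing circle.
r = √(78.25) ≈ 8.846.

8.846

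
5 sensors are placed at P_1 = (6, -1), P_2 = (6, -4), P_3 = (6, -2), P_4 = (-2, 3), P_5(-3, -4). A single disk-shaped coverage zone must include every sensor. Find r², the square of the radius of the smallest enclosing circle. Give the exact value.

2825/98

By Welzl's lemma the MEC is supported by two points (diametrically opposite) or three points (on a circumcircle).
The minimum enclosing circle is determined by three boundary points: P_2, P_4, P_5.
Their circumcentre is (1.5, -15/14) with r² = 2825/98.
The farthest remaining point P_3 is at distance² 2069/98 ≤ 2825/98.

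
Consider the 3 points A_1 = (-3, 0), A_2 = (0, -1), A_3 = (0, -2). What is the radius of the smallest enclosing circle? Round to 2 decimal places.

1.80

Side lengths²: A_1A_2² = 10, A_1A_3² = 13, A_2A_3² = 1.
Since A_1A_3² = 13 ≥ 10 + 1 = 11, the angle opposite A_1A_3 is not acute, so the smallest enclosing circle has A_1A_3 as diameter.
Centre = midpoint of A_1A_3 = (-1.5, -1), r² = 13/4 = 3.25.
r = √(3.25) ≈ 1.80.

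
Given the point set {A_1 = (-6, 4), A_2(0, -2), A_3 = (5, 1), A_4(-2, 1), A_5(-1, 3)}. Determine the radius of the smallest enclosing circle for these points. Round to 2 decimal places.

The minimum enclosing circle of a finite set is fixed by two of the points (as a diameter) or three (as a circumcircle).
The farthest pair is A_1–A_3 with squared distance 130. The circle on this segment as diameter has centre (-0.5, 2.5) and r² = 130/4 = 32.5.
Check A_2: distance² to centre = 20.5 ≤ 32.5, so it lies inside.
All remaining points lie in this disk, and no smaller disk contains both endpoints, so this is the minimum enclosing circle.
r = √(32.5) ≈ 5.70.

5.70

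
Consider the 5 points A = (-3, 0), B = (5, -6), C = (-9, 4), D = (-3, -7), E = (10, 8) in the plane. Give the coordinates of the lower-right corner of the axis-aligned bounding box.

x-range [-9, 10], y-range [-7, 8].
The lower-right corner is (10, -7).

(10, -7)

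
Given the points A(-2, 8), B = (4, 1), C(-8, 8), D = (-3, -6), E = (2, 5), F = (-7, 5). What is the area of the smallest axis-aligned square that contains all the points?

The bounding box has width 12 and height 14.
An axis-aligned square enclosing the set must have side ≥ max(width, height).
So the minimum side is max(12, 14) = 14.
Area = 14² = 196.

196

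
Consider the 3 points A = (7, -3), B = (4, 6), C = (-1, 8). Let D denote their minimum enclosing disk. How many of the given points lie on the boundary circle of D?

Side lengths²: AB² = 90, AC² = 185, BC² = 29.
Since AC² = 185 ≥ 90 + 29 = 119, the angle opposite AC is not acute, so the smallest enclosing circle has AC as diameter.
Centre = midpoint of AC = (3, 2.5), r² = 185/4 = 46.25.
The points at distance exactly r from the centre are A, C — 2 points.

2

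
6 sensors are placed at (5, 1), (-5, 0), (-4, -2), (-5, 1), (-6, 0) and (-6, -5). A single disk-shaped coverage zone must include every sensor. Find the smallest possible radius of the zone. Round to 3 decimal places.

6.265

The minimum enclosing circle of a finite set is fixed by two of the points (as a diameter) or three (as a circumcircle).
The farthest pair is (5, 1)–(-6, -5) with squared distance 157. The circle on this segment as diameter has centre (-0.5, -2) and r² = 157/4 = 39.25.
Check (-5, 0): distance² to centre = 24.25 ≤ 39.25, so it lies inside.
All remaining points lie in this disk, and no smaller disk contains both endpoints, so this is the minimum enclosing circle.
r = √(39.25) ≈ 6.265.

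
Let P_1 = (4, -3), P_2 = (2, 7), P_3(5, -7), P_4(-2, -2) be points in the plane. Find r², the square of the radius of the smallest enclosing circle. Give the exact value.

51.25

By Welzl's lemma the MEC is supported by two points (diametrically opposite) or three points (on a circumcircle).
The farthest pair is P_2–P_3 with squared distance 205. The circle on this segment as diameter has centre (3.5, 0) and r² = 205/4 = 51.25.
Check P_1: distance² to centre = 9.25 ≤ 51.25, so it lies inside.
All remaining points lie in this disk, and no smaller disk contains both endpoints, so this is the minimum enclosing circle.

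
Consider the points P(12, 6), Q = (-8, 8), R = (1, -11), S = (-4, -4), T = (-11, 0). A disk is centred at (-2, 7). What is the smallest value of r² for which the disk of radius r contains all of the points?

333

The required radius is the distance from (-2, 7) to the farthest point.
Squared distances: 197, 37, 333, 125, 130.
Maximum is 333, attained at R.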